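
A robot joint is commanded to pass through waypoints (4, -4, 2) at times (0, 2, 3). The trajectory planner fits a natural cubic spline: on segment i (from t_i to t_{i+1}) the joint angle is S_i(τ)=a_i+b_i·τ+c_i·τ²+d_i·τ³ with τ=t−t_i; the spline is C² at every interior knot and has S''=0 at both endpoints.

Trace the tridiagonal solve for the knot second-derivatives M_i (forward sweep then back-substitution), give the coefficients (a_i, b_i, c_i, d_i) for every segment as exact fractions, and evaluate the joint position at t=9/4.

Δ: Δ0=-4, Δ1=6
row 1: diag=6, rhs=60; c'=1/6, d'=10
back: M1=10
M: M0=0, M1=10, M2=0
seg 0: a=4, c=M0/2=0, d=(M1−M0)/(6·2)=5/6, b=Δ0−h0·(2M0+M1)/6=-22/3
seg 1: a=-4, c=M1/2=5, d=(M2−M1)/(6·1)=-5/3, b=Δ1−h1·(2M1+M2)/6=8/3
t_q=9/4 → seg 1, τ=1/4; S=-4+8/3·τ+5·τ²+-5/3·τ³=-195/64

  seg 0: a=4 b=-22/3 c=0 d=5/6
  seg 1: a=-4 b=8/3 c=5 d=-5/3
S(9/4) = -195/64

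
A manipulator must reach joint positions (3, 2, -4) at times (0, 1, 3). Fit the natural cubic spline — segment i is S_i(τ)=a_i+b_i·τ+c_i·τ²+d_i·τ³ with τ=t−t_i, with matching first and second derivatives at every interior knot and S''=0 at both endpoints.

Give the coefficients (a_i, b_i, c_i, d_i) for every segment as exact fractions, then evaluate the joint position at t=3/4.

Δ: Δ0=-1, Δ1=-3
row 1: diag=6, rhs=-12; c'=1/3, d'=-2
back: M1=-2
M: M0=0, M1=-2, M2=0
seg 0: a=3, c=M0/2=0, d=(M1−M0)/(6·1)=-1/3, b=Δ0−h0·(2M0+M1)/6=-2/3
seg 1: a=2, c=M1/2=-1, d=(M2−M1)/(6·2)=1/6, b=Δ1−h1·(2M1+M2)/6=-5/3
t_q=3/4 → seg 0, τ=3/4; S=3+-2/3·τ+0·τ²+-1/3·τ³=151/64

  seg 0: a=3 b=-2/3 c=0 d=-1/3
  seg 1: a=2 b=-5/3 c=-1 d=1/6
S(3/4) = 151/64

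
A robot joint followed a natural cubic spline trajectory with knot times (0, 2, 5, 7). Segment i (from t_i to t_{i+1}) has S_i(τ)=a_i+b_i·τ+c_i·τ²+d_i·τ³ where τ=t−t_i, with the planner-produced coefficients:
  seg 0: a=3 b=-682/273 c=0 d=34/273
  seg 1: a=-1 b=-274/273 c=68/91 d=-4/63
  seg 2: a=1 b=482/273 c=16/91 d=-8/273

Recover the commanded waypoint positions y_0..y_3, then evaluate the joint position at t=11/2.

y_0=3 y_1=-1 y_2=1 y_3=5
S(11/2) = 25/13

y_0 = S_0(0) = a_0 = 3
y_1 = S_1(0) = a_1 = -1
y_2 = S_2(0) = a_2 = 1
y_3 = S_2(2) = 5
t_q=11/2 is in segment 2 (τ=1/2); S_2(τ)=25/13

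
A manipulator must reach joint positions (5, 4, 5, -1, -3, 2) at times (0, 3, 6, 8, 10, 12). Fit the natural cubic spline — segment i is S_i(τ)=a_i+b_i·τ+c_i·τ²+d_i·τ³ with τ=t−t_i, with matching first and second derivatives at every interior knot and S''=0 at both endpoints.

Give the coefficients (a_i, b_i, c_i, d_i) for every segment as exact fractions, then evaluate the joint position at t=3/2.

  seg 0: a=5 b=-865/1046 c=0 d=1549/28242
  seg 1: a=4 b=342/523 c=1549/3138 d=-5653/28242
  seg 2: a=5 b=-1871/1046 c=-684/523 d=1469/4184
  seg 3: a=-1 b=-1468/523 c=1671/2092 d=219/4184
  seg 4: a=-3 b=1063/1046 c=582/523 d=-97/523
S(3/2) = 33009/8368

Δ: Δ0=-1/3, Δ1=1/3, Δ2=-3, Δ3=-1, Δ4=5/2
row 1: diag=12, rhs=4; c'=1/4, d'=1/3
row 2: denom=10−3·1/4=37/4; d'=(-20−3·1/3)/(37/4)=-84/37
row 3: denom=8−2·8/37=280/37; d'=(12−2·-84/37)/(280/37)=153/70
row 4: denom=8−2·37/140=523/70; d'=(21−2·153/70)/(523/70)=1164/523
back: M4=1164/523
back: M3=153/70−37/140·1164/523=1671/1046
back: M2=-84/37−8/37·1671/1046=-1368/523
back: M1=1/3−1/4·-1368/523=1549/1569
M: M0=0, M1=1549/1569, M2=-1368/523, M3=1671/1046, M4=1164/523, M5=0
seg 0: a=5, c=M0/2=0, d=(M1−M0)/(6·3)=1549/28242, b=Δ0−h0·(2M0+M1)/6=-865/1046
seg 1: a=4, c=M1/2=1549/3138, d=(M2−M1)/(6·3)=-5653/28242, b=Δ1−h1·(2M1+M2)/6=342/523
seg 2: a=5, c=M2/2=-684/523, d=(M3−M2)/(6·2)=1469/4184, b=Δ2−h2·(2M2+M3)/6=-1871/1046
seg 3: a=-1, c=M3/2=1671/2092, d=(M4−M3)/(6·2)=219/4184, b=Δ3−h3·(2M3+M4)/6=-1468/523
seg 4: a=-3, c=M4/2=582/523, d=(M5−M4)/(6·2)=-97/523, b=Δ4−h4·(2M4+M5)/6=1063/1046
t_q=3/2 → seg 0, τ=3/2; S=5+-865/1046·τ+0·τ²+1549/28242·τ³=33009/8368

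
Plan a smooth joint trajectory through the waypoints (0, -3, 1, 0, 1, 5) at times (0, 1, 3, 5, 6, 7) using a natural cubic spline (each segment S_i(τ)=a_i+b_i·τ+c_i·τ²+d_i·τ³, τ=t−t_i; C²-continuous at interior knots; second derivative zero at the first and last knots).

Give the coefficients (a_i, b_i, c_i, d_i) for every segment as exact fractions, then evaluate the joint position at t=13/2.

Δ: Δ0=-3, Δ1=2, Δ2=-1/2, Δ3=1, Δ4=4
row 1: diag=6, rhs=30; c'=1/3, d'=5
row 2: denom=8−2·1/3=22/3; d'=(-15−2·5)/(22/3)=-75/22
row 3: denom=6−2·3/11=60/11; d'=(9−2·-75/22)/(60/11)=29/10
row 4: denom=4−1·11/60=229/60; d'=(18−1·29/10)/(229/60)=906/229
back: M4=906/229
back: M3=29/10−11/60·906/229=498/229
back: M2=-75/22−3/11·498/229=-1833/458
back: M1=5−1/3·-1833/458=2901/458
M: M0=0, M1=2901/458, M2=-1833/458, M3=498/229, M4=906/229, M5=0
seg 0: a=0, c=M0/2=0, d=(M1−M0)/(6·1)=967/916, b=Δ0−h0·(2M0+M1)/6=-3715/916
seg 1: a=-3, c=M1/2=2901/916, d=(M2−M1)/(6·2)=-789/916, b=Δ1−h1·(2M1+M2)/6=-407/458
seg 2: a=1, c=M2/2=-1833/916, d=(M3−M2)/(6·2)=943/1832, b=Δ2−h2·(2M2+M3)/6=661/458
seg 3: a=0, c=M3/2=249/229, d=(M4−M3)/(6·1)=68/229, b=Δ3−h3·(2M3+M4)/6=-88/229
seg 4: a=1, c=M4/2=453/229, d=(M5−M4)/(6·1)=-151/229, b=Δ4−h4·(2M4+M5)/6=614/229
t_q=13/2 → seg 4, τ=1/2; S=1+614/229·τ+453/229·τ²+-151/229·τ³=5043/1832

  seg 0: a=0 b=-3715/916 c=0 d=967/916
  seg 1: a=-3 b=-407/458 c=2901/916 d=-789/916
  seg 2: a=1 b=661/458 c=-1833/916 d=943/1832
  seg 3: a=0 b=-88/229 c=249/229 d=68/229
  seg 4: a=1 b=614/229 c=453/229 d=-151/229
S(13/2) = 5043/1832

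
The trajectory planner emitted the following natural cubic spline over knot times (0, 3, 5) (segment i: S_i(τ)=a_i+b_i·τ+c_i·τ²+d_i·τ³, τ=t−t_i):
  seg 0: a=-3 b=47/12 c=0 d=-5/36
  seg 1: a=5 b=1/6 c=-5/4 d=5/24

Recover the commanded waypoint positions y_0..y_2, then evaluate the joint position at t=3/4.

y_0=-3 y_1=5 y_2=2
S(3/4) = -31/256

y_0 = S_0(0) = a_0 = -3
y_1 = S_1(0) = a_1 = 5
y_2 = S_1(2) = 2
t_q=3/4 is in segment 0 (τ=3/4); S_0(τ)=-31/256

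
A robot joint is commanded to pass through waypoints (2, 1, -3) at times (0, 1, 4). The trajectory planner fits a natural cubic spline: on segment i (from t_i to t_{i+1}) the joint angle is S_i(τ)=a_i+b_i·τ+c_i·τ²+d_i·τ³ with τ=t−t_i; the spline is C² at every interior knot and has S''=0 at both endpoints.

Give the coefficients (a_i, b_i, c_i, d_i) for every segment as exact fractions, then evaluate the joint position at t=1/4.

  seg 0: a=2 b=-23/24 c=0 d=-1/24
  seg 1: a=1 b=-13/12 c=-1/8 d=1/72
S(1/4) = 901/512

Δ: Δ0=-1, Δ1=-4/3
row 1: diag=8, rhs=-2; c'=3/8, d'=-1/4
back: M1=-1/4
M: M0=0, M1=-1/4, M2=0
seg 0: a=2, c=M0/2=0, d=(M1−M0)/(6·1)=-1/24, b=Δ0−h0·(2M0+M1)/6=-23/24
seg 1: a=1, c=M1/2=-1/8, d=(M2−M1)/(6·3)=1/72, b=Δ1−h1·(2M1+M2)/6=-13/12
t_q=1/4 → seg 0, τ=1/4; S=2+-23/24·τ+0·τ²+-1/24·τ³=901/512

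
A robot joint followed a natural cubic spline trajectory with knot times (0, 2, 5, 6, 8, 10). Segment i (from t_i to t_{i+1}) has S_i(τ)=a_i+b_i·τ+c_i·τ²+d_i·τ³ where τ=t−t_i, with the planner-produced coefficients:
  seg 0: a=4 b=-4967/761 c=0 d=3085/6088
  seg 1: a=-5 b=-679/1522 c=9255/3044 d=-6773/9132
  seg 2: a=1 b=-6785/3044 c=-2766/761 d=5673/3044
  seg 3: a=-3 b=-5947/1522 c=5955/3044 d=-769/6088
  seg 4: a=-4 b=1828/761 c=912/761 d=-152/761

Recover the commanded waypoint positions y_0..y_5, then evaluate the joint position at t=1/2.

y_0 = S_0(0) = a_0 = 4
y_1 = S_1(0) = a_1 = -5
y_2 = S_2(0) = a_2 = 1
y_3 = S_3(0) = a_3 = -3
y_4 = S_4(0) = a_4 = -4
y_5 = S_4(2) = 4
t_q=1/2 is in segment 0 (τ=1/2); S_0(τ)=38957/48704

y_0=4 y_1=-5 y_2=1 y_3=-3 y_4=-4 y_5=4
S(1/2) = 38957/48704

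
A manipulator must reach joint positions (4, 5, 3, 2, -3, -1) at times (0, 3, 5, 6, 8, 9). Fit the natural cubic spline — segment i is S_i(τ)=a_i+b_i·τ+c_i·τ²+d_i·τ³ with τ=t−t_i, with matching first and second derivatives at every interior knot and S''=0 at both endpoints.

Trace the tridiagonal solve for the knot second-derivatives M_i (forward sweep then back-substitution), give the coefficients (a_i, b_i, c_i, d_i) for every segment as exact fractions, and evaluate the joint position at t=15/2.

Δ: Δ0=1/3, Δ1=-1, Δ2=-1, Δ3=-5/2, Δ4=2
row 1: diag=10, rhs=-8; c'=1/5, d'=-4/5
row 2: denom=6−2·1/5=28/5; d'=(0−2·-4/5)/(28/5)=2/7
row 3: denom=6−1·5/28=163/28; d'=(-9−1·2/7)/(163/28)=-260/163
row 4: denom=6−2·56/163=866/163; d'=(27−2·-260/163)/(866/163)=4921/866
back: M4=4921/866
back: M3=-260/163−56/163·4921/866=-1536/433
back: M2=2/7−5/28·-1536/433=398/433
back: M1=-4/5−1/5·398/433=-426/433
M: M0=0, M1=-426/433, M2=398/433, M3=-1536/433, M4=4921/866, M5=0
seg 0: a=4, c=M0/2=0, d=(M1−M0)/(6·3)=-71/1299, b=Δ0−h0·(2M0+M1)/6=1072/1299
seg 1: a=5, c=M1/2=-213/433, d=(M2−M1)/(6·2)=206/1299, b=Δ1−h1·(2M1+M2)/6=-845/1299
seg 2: a=3, c=M2/2=199/433, d=(M3−M2)/(6·1)=-967/1299, b=Δ2−h2·(2M2+M3)/6=-929/1299
seg 3: a=2, c=M3/2=-768/433, d=(M4−M3)/(6·2)=7993/10392, b=Δ3−h3·(2M3+M4)/6=-2636/1299
seg 4: a=-3, c=M4/2=4921/1732, d=(M5−M4)/(6·1)=-4921/5196, b=Δ4−h4·(2M4+M5)/6=275/2598
t_q=15/2 → seg 3, τ=3/2; S=2+-2636/1299·τ+-768/433·τ²+7993/10392·τ³=-67583/27712

  seg 0: a=4 b=1072/1299 c=0 d=-71/1299
  seg 1: a=5 b=-845/1299 c=-213/433 d=206/1299
  seg 2: a=3 b=-929/1299 c=199/433 d=-967/1299
  seg 3: a=2 b=-2636/1299 c=-768/433 d=7993/10392
  seg 4: a=-3 b=275/2598 c=4921/1732 d=-4921/5196
S(15/2) = -67583/27712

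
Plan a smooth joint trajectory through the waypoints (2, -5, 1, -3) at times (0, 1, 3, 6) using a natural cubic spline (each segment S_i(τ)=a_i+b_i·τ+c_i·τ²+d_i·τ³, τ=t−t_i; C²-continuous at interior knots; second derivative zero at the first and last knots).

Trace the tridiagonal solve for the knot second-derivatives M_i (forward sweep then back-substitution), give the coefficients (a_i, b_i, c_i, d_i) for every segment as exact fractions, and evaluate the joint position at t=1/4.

  seg 0: a=2 b=-751/84 c=0 d=163/84
  seg 1: a=-5 b=-131/42 c=163/28 d=-29/21
  seg 2: a=1 b=151/42 c=-69/28 d=23/84
S(1/4) = -367/1792

Δ: Δ0=-7, Δ1=3, Δ2=-4/3
row 1: diag=6, rhs=60; c'=1/3, d'=10
row 2: denom=10−2·1/3=28/3; d'=(-26−2·10)/(28/3)=-69/14
back: M2=-69/14
back: M1=10−1/3·-69/14=163/14
M: M0=0, M1=163/14, M2=-69/14, M3=0
seg 0: a=2, c=M0/2=0, d=(M1−M0)/(6·1)=163/84, b=Δ0−h0·(2M0+M1)/6=-751/84
seg 1: a=-5, c=M1/2=163/28, d=(M2−M1)/(6·2)=-29/21, b=Δ1−h1·(2M1+M2)/6=-131/42
seg 2: a=1, c=M2/2=-69/28, d=(M3−M2)/(6·3)=23/84, b=Δ2−h2·(2M2+M3)/6=151/42
t_q=1/4 → seg 0, τ=1/4; S=2+-751/84·τ+0·τ²+163/84·τ³=-367/1792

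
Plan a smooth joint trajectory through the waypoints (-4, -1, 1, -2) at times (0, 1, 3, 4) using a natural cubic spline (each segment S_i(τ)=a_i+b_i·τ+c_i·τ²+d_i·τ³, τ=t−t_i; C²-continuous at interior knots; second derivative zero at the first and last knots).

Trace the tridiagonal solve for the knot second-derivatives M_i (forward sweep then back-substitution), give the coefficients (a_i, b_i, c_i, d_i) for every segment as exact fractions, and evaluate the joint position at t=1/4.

  seg 0: a=-4 b=25/8 c=0 d=-1/8
  seg 1: a=-1 b=11/4 c=-3/8 d=-1/4
  seg 2: a=1 b=-7/4 c=-15/8 d=5/8
S(1/4) = -1649/512

Δ: Δ0=3, Δ1=1, Δ2=-3
row 1: diag=6, rhs=-12; c'=1/3, d'=-2
row 2: denom=6−2·1/3=16/3; d'=(-24−2·-2)/(16/3)=-15/4
back: M2=-15/4
back: M1=-2−1/3·-15/4=-3/4
M: M0=0, M1=-3/4, M2=-15/4, M3=0
seg 0: a=-4, c=M0/2=0, d=(M1−M0)/(6·1)=-1/8, b=Δ0−h0·(2M0+M1)/6=25/8
seg 1: a=-1, c=M1/2=-3/8, d=(M2−M1)/(6·2)=-1/4, b=Δ1−h1·(2M1+M2)/6=11/4
seg 2: a=1, c=M2/2=-15/8, d=(M3−M2)/(6·1)=5/8, b=Δ2−h2·(2M2+M3)/6=-7/4
t_q=1/4 → seg 0, τ=1/4; S=-4+25/8·τ+0·τ²+-1/8·τ³=-1649/512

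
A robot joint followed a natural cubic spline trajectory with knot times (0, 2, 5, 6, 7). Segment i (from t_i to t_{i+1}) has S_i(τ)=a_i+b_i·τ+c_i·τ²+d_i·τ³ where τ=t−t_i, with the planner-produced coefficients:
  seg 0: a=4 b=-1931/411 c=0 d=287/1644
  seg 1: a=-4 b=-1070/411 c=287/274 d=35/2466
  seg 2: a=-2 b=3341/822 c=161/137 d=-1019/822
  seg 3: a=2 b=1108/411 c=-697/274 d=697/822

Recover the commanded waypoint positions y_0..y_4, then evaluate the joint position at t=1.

y_0=4 y_1=-4 y_2=-2 y_3=2 y_4=3
S(1) = -287/548

y_0 = S_0(0) = a_0 = 4
y_1 = S_1(0) = a_1 = -4
y_2 = S_2(0) = a_2 = -2
y_3 = S_3(0) = a_3 = 2
y_4 = S_3(1) = 3
t_q=1 is in segment 0 (τ=1); S_0(τ)=-287/548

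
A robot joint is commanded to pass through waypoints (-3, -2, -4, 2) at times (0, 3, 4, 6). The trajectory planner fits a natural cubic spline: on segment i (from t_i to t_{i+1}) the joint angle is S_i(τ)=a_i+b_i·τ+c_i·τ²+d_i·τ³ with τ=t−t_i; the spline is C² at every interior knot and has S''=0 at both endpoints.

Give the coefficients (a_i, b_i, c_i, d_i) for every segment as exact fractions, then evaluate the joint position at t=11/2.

  seg 0: a=-3 b=218/141 c=0 d=-19/141
  seg 1: a=-2 b=-295/141 c=-57/47 d=184/141
  seg 2: a=-4 b=-85/141 c=127/47 d=-127/282
S(11/2) = -259/752

Δ: Δ0=1/3, Δ1=-2, Δ2=3
row 1: diag=8, rhs=-14; c'=1/8, d'=-7/4
row 2: denom=6−1·1/8=47/8; d'=(30−1·-7/4)/(47/8)=254/47
back: M2=254/47
back: M1=-7/4−1/8·254/47=-114/47
M: M0=0, M1=-114/47, M2=254/47, M3=0
seg 0: a=-3, c=M0/2=0, d=(M1−M0)/(6·3)=-19/141, b=Δ0−h0·(2M0+M1)/6=218/141
seg 1: a=-2, c=M1/2=-57/47, d=(M2−M1)/(6·1)=184/141, b=Δ1−h1·(2M1+M2)/6=-295/141
seg 2: a=-4, c=M2/2=127/47, d=(M3−M2)/(6·2)=-127/282, b=Δ2−h2·(2M2+M3)/6=-85/141
t_q=11/2 → seg 2, τ=3/2; S=-4+-85/141·τ+127/47·τ²+-127/282·τ³=-259/752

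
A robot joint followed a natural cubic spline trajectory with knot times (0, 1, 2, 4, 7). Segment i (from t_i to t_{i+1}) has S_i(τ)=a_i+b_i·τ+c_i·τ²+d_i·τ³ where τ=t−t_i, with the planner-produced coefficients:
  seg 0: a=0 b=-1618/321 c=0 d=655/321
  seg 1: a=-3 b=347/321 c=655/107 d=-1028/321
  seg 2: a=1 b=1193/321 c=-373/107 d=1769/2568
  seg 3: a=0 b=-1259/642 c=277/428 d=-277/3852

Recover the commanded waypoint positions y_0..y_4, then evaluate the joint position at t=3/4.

y_0 = S_0(0) = a_0 = 0
y_1 = S_1(0) = a_1 = -3
y_2 = S_2(0) = a_2 = 1
y_3 = S_3(0) = a_3 = 0
y_4 = S_3(3) = -2
t_q=3/4 is in segment 0 (τ=3/4); S_0(τ)=-19993/6848

y_0=0 y_1=-3 y_2=1 y_3=0 y_4=-2
S(3/4) = -19993/6848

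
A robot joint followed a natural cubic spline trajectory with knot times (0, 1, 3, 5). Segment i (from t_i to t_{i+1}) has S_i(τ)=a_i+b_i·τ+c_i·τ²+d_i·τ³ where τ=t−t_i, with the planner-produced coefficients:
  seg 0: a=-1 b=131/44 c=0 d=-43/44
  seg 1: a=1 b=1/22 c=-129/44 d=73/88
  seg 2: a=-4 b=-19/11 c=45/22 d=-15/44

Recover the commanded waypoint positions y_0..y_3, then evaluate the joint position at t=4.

y_0 = S_0(0) = a_0 = -1
y_1 = S_1(0) = a_1 = 1
y_2 = S_2(0) = a_2 = -4
y_3 = S_2(2) = -2
t_q=4 is in segment 2 (τ=1); S_2(τ)=-177/44

y_0=-1 y_1=1 y_2=-4 y_3=-2
S(4) = -177/44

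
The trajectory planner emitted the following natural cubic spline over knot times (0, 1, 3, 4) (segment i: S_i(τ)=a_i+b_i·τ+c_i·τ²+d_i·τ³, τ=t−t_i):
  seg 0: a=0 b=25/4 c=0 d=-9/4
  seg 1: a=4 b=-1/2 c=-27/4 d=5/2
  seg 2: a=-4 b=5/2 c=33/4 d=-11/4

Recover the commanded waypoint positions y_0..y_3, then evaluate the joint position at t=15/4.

y_0 = S_0(0) = a_0 = 0
y_1 = S_1(0) = a_1 = 4
y_2 = S_2(0) = a_2 = -4
y_3 = S_2(1) = 4
t_q=15/4 is in segment 2 (τ=3/4); S_2(τ)=347/256

y_0=0 y_1=4 y_2=-4 y_3=4
S(15/4) = 347/256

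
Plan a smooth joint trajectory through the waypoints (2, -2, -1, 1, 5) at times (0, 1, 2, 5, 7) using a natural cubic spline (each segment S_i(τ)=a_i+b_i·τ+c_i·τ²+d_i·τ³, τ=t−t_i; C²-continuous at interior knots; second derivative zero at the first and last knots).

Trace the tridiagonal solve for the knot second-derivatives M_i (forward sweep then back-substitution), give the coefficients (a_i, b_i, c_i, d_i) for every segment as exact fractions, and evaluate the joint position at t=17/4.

  seg 0: a=2 b=-4375/822 c=0 d=1087/822
  seg 1: a=-2 b=-557/411 c=1087/274 d=-1325/822
  seg 2: a=-1 b=1433/822 c=-119/137 d=419/2466
  seg 3: a=1 b=460/411 c=181/274 d=-181/1644
S(17/4) = 8075/17536

Δ: Δ0=-4, Δ1=1, Δ2=2/3, Δ3=2
row 1: diag=4, rhs=30; c'=1/4, d'=15/2
row 2: denom=8−1·1/4=31/4; d'=(-2−1·15/2)/(31/4)=-38/31
row 3: denom=10−3·12/31=274/31; d'=(8−3·-38/31)/(274/31)=181/137
back: M3=181/137
back: M2=-38/31−12/31·181/137=-238/137
back: M1=15/2−1/4·-238/137=1087/137
M: M0=0, M1=1087/137, M2=-238/137, M3=181/137, M4=0
seg 0: a=2, c=M0/2=0, d=(M1−M0)/(6·1)=1087/822, b=Δ0−h0·(2M0+M1)/6=-4375/822
seg 1: a=-2, c=M1/2=1087/274, d=(M2−M1)/(6·1)=-1325/822, b=Δ1−h1·(2M1+M2)/6=-557/411
seg 2: a=-1, c=M2/2=-119/137, d=(M3−M2)/(6·3)=419/2466, b=Δ2−h2·(2M2+M3)/6=1433/822
seg 3: a=1, c=M3/2=181/274, d=(M4−M3)/(6·2)=-181/1644, b=Δ3−h3·(2M3+M4)/6=460/411
t_q=17/4 → seg 2, τ=9/4; S=-1+1433/822·τ+-119/137·τ²+419/2466·τ³=8075/17536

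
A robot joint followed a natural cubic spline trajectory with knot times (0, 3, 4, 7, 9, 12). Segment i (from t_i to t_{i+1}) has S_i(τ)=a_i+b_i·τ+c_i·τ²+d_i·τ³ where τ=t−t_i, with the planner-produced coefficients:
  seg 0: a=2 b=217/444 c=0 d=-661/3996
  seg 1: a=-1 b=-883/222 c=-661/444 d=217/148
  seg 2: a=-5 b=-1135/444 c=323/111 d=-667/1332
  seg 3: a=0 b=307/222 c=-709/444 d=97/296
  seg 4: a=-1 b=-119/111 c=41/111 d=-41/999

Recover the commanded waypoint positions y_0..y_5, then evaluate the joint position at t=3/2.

y_0 = S_0(0) = a_0 = 2
y_1 = S_1(0) = a_1 = -1
y_2 = S_2(0) = a_2 = -5
y_3 = S_3(0) = a_3 = 0
y_4 = S_4(0) = a_4 = -1
y_5 = S_4(3) = -2
t_q=3/2 is in segment 0 (τ=3/2); S_0(τ)=2575/1184

y_0=2 y_1=-1 y_2=-5 y_3=0 y_4=-1 y_5=-2
S(3/2) = 2575/1184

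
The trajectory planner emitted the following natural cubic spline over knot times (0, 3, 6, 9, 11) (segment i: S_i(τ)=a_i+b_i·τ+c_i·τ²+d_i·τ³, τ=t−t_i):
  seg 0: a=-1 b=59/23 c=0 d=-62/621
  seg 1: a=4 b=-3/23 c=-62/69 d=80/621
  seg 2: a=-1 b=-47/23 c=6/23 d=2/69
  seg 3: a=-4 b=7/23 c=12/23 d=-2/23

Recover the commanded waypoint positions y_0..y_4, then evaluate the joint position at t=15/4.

y_0=-1 y_1=4 y_2=-1 y_3=-4 y_4=-2
S(15/4) = 635/184

y_0 = S_0(0) = a_0 = -1
y_1 = S_1(0) = a_1 = 4
y_2 = S_2(0) = a_2 = -1
y_3 = S_3(0) = a_3 = -4
y_4 = S_3(2) = -2
t_q=15/4 is in segment 1 (τ=3/4); S_1(τ)=635/184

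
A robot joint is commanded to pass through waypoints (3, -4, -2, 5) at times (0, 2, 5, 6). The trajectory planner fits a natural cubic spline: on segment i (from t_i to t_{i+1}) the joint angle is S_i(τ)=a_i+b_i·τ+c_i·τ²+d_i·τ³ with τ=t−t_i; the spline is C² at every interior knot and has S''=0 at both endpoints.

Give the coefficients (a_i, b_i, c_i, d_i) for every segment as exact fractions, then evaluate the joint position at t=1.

Δ: Δ0=-7/2, Δ1=2/3, Δ2=7
row 1: diag=10, rhs=25; c'=3/10, d'=5/2
row 2: denom=8−3·3/10=71/10; d'=(38−3·5/2)/(71/10)=305/71
back: M2=305/71
back: M1=5/2−3/10·305/71=86/71
M: M0=0, M1=86/71, M2=305/71, M3=0
seg 0: a=3, c=M0/2=0, d=(M1−M0)/(6·2)=43/426, b=Δ0−h0·(2M0+M1)/6=-1663/426
seg 1: a=-4, c=M1/2=43/71, d=(M2−M1)/(6·3)=73/426, b=Δ1−h1·(2M1+M2)/6=-1147/426
seg 2: a=-2, c=M2/2=305/142, d=(M3−M2)/(6·1)=-305/426, b=Δ2−h2·(2M2+M3)/6=1186/213
t_q=1 → seg 0, τ=1; S=3+-1663/426·τ+0·τ²+43/426·τ³=-57/71

  seg 0: a=3 b=-1663/426 c=0 d=43/426
  seg 1: a=-4 b=-1147/426 c=43/71 d=73/426
  seg 2: a=-2 b=1186/213 c=305/142 d=-305/426
S(1) = -57/71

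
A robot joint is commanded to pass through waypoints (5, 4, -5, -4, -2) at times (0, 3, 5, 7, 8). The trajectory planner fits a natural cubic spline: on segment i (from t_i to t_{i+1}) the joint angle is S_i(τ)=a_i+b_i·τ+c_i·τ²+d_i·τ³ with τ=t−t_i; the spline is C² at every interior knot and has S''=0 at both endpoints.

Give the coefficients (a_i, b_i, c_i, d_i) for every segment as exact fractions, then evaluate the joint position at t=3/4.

  seg 0: a=5 b=215/156 c=0 d=-89/468
  seg 1: a=4 b=-293/78 c=-89/52 d=209/312
  seg 2: a=-5 b=-100/39 c=30/13 d=-121/312
  seg 3: a=-4 b=157/78 c=-1/52 d=1/156
S(3/4) = 19813/3328

Δ: Δ0=-1/3, Δ1=-9/2, Δ2=1/2, Δ3=2
row 1: diag=10, rhs=-25; c'=1/5, d'=-5/2
row 2: denom=8−2·1/5=38/5; d'=(30−2·-5/2)/(38/5)=175/38
row 3: denom=6−2·5/19=104/19; d'=(9−2·175/38)/(104/19)=-1/26
back: M3=-1/26
back: M2=175/38−5/19·-1/26=60/13
back: M1=-5/2−1/5·60/13=-89/26
M: M0=0, M1=-89/26, M2=60/13, M3=-1/26, M4=0
seg 0: a=5, c=M0/2=0, d=(M1−M0)/(6·3)=-89/468, b=Δ0−h0·(2M0+M1)/6=215/156
seg 1: a=4, c=M1/2=-89/52, d=(M2−M1)/(6·2)=209/312, b=Δ1−h1·(2M1+M2)/6=-293/78
seg 2: a=-5, c=M2/2=30/13, d=(M3−M2)/(6·2)=-121/312, b=Δ2−h2·(2M2+M3)/6=-100/39
seg 3: a=-4, c=M3/2=-1/52, d=(M4−M3)/(6·1)=1/156, b=Δ3−h3·(2M3+M4)/6=157/78
t_q=3/4 → seg 0, τ=3/4; S=5+215/156·τ+0·τ²+-89/468·τ³=19813/3328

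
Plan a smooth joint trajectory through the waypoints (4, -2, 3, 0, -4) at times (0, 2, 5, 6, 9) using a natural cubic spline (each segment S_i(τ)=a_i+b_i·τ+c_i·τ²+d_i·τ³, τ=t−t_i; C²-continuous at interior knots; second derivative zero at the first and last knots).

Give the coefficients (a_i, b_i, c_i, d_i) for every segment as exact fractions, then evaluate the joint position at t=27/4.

Δ: Δ0=-3, Δ1=5/3, Δ2=-3, Δ3=-4/3
row 1: diag=10, rhs=28; c'=3/10, d'=14/5
row 2: denom=8−3·3/10=71/10; d'=(-28−3·14/5)/(71/10)=-364/71
row 3: denom=8−1·10/71=558/71; d'=(10−1·-364/71)/(558/71)=179/93
back: M3=179/93
back: M2=-364/71−10/71·179/93=-502/93
back: M1=14/5−3/10·-502/93=137/31
M: M0=0, M1=137/31, M2=-502/93, M3=179/93, M4=0
seg 0: a=4, c=M0/2=0, d=(M1−M0)/(6·2)=137/372, b=Δ0−h0·(2M0+M1)/6=-416/93
seg 1: a=-2, c=M1/2=137/62, d=(M2−M1)/(6·3)=-913/1674, b=Δ1−h1·(2M1+M2)/6=-5/93
seg 2: a=3, c=M2/2=-251/93, d=(M3−M2)/(6·1)=227/186, b=Δ2−h2·(2M2+M3)/6=-283/186
seg 3: a=0, c=M3/2=179/186, d=(M4−M3)/(6·3)=-179/1674, b=Δ3−h3·(2M3+M4)/6=-101/31
t_q=27/4 → seg 3, τ=3/4; S=0+-101/31·τ+179/186·τ²+-179/1674·τ³=-7727/3968

  seg 0: a=4 b=-416/93 c=0 d=137/372
  seg 1: a=-2 b=-5/93 c=137/62 d=-913/1674
  seg 2: a=3 b=-283/186 c=-251/93 d=227/186
  seg 3: a=0 b=-101/31 c=179/186 d=-179/1674
S(27/4) = -7727/3968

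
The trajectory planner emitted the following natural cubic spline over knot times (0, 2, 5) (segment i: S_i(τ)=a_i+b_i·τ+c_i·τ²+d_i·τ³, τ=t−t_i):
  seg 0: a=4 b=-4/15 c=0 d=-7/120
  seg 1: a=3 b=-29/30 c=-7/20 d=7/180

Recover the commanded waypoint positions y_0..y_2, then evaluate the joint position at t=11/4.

y_0=4 y_1=3 y_2=-2
S(11/4) = 2681/1280

y_0 = S_0(0) = a_0 = 4
y_1 = S_1(0) = a_1 = 3
y_2 = S_1(3) = -2
t_q=11/4 is in segment 1 (τ=3/4); S_1(τ)=2681/1280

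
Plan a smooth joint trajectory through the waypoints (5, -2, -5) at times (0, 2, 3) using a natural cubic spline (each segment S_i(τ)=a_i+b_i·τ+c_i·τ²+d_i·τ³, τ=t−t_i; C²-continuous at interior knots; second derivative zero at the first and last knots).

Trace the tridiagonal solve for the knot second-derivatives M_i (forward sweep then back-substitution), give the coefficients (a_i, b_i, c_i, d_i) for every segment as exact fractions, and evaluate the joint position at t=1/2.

  seg 0: a=5 b=-11/3 c=0 d=1/24
  seg 1: a=-2 b=-19/6 c=1/4 d=-1/12
S(1/2) = 203/64

Δ: Δ0=-7/2, Δ1=-3
row 1: diag=6, rhs=3; c'=1/6, d'=1/2
back: M1=1/2
M: M0=0, M1=1/2, M2=0
seg 0: a=5, c=M0/2=0, d=(M1−M0)/(6·2)=1/24, b=Δ0−h0·(2M0+M1)/6=-11/3
seg 1: a=-2, c=M1/2=1/4, d=(M2−M1)/(6·1)=-1/12, b=Δ1−h1·(2M1+M2)/6=-19/6
t_q=1/2 → seg 0, τ=1/2; S=5+-11/3·τ+0·τ²+1/24·τ³=203/64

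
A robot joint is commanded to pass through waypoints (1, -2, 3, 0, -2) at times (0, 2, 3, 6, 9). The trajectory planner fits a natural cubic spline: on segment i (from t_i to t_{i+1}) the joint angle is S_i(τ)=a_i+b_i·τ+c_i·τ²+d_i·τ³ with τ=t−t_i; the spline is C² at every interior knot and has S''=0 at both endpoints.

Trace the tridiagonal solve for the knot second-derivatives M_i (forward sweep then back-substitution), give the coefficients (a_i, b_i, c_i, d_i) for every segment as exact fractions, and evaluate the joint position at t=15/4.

Δ: Δ0=-3/2, Δ1=5, Δ2=-1, Δ3=-2/3
row 1: diag=6, rhs=39; c'=1/6, d'=13/2
row 2: denom=8−1·1/6=47/6; d'=(-36−1·13/2)/(47/6)=-255/47
row 3: denom=12−3·18/47=510/47; d'=(2−3·-255/47)/(510/47)=859/510
back: M3=859/510
back: M2=-255/47−18/47·859/510=-516/85
back: M1=13/2−1/6·-516/85=1277/170
M: M0=0, M1=1277/170, M2=-516/85, M3=859/510, M4=0
seg 0: a=1, c=M0/2=0, d=(M1−M0)/(6·2)=1277/2040, b=Δ0−h0·(2M0+M1)/6=-1021/255
seg 1: a=-2, c=M1/2=1277/340, d=(M2−M1)/(6·1)=-2309/1020, b=Δ1−h1·(2M1+M2)/6=1789/510
seg 2: a=3, c=M2/2=-258/85, d=(M3−M2)/(6·3)=791/1836, b=Δ2−h2·(2M2+M3)/6=4313/1020
seg 3: a=0, c=M3/2=859/1020, d=(M4−M3)/(6·3)=-859/9180, b=Δ3−h3·(2M3+M4)/6=-1199/510
t_q=15/4 → seg 2, τ=3/4; S=3+4313/1020·τ+-258/85·τ²+791/1836·τ³=101091/21760

  seg 0: a=1 b=-1021/255 c=0 d=1277/2040
  seg 1: a=-2 b=1789/510 c=1277/340 d=-2309/1020
  seg 2: a=3 b=4313/1020 c=-258/85 d=791/1836
  seg 3: a=0 b=-1199/510 c=859/1020 d=-859/9180
S(15/4) = 101091/21760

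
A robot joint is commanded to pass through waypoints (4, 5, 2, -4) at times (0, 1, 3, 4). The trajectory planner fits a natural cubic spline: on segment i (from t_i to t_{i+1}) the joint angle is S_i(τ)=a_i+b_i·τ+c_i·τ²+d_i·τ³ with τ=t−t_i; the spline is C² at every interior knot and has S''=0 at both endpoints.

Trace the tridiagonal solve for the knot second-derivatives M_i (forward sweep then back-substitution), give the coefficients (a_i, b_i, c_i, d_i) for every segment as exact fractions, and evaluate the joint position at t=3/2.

Δ: Δ0=1, Δ1=-3/2, Δ2=-6
row 1: diag=6, rhs=-15; c'=1/3, d'=-5/2
row 2: denom=6−2·1/3=16/3; d'=(-27−2·-5/2)/(16/3)=-33/8
back: M2=-33/8
back: M1=-5/2−1/3·-33/8=-9/8
M: M0=0, M1=-9/8, M2=-33/8, M3=0
seg 0: a=4, c=M0/2=0, d=(M1−M0)/(6·1)=-3/16, b=Δ0−h0·(2M0+M1)/6=19/16
seg 1: a=5, c=M1/2=-9/16, d=(M2−M1)/(6·2)=-1/4, b=Δ1−h1·(2M1+M2)/6=5/8
seg 2: a=2, c=M2/2=-33/16, d=(M3−M2)/(6·1)=11/16, b=Δ2−h2·(2M2+M3)/6=-37/8
t_q=3/2 → seg 1, τ=1/2; S=5+5/8·τ+-9/16·τ²+-1/4·τ³=329/64

  seg 0: a=4 b=19/16 c=0 d=-3/16
  seg 1: a=5 b=5/8 c=-9/16 d=-1/4
  seg 2: a=2 b=-37/8 c=-33/16 d=11/16
S(3/2) = 329/64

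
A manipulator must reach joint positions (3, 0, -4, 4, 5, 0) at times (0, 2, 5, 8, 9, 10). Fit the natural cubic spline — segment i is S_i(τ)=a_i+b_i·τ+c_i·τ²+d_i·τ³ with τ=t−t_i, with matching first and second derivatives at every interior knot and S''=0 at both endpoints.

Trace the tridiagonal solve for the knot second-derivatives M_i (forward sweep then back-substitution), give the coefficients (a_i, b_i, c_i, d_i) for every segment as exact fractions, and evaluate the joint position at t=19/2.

Δ: Δ0=-3/2, Δ1=-4/3, Δ2=8/3, Δ3=1, Δ4=-5
row 1: diag=10, rhs=1; c'=3/10, d'=1/10
row 2: denom=12−3·3/10=111/10; d'=(24−3·1/10)/(111/10)=79/37
row 3: denom=8−3·10/37=266/37; d'=(-10−3·79/37)/(266/37)=-607/266
row 4: denom=4−1·37/266=1027/266; d'=(-36−1·-607/266)/(1027/266)=-8969/1027
back: M4=-8969/1027
back: M3=-607/266−37/266·-8969/1027=-1096/1027
back: M2=79/37−10/37·-1096/1027=2489/1027
back: M1=1/10−3/10·2489/1027=-644/1027
M: M0=0, M1=-644/1027, M2=2489/1027, M3=-1096/1027, M4=-8969/1027, M5=0
seg 0: a=3, c=M0/2=0, d=(M1−M0)/(6·2)=-161/3081, b=Δ0−h0·(2M0+M1)/6=-7955/6162
seg 1: a=0, c=M1/2=-322/1027, d=(M2−M1)/(6·3)=241/1422, b=Δ1−h1·(2M1+M2)/6=-11819/6162
seg 2: a=-4, c=M2/2=2489/2054, d=(M3−M2)/(6·3)=-1195/6162, b=Δ2−h2·(2M2+M3)/6=2393/3081
seg 3: a=4, c=M3/2=-548/1027, d=(M4−M3)/(6·1)=-7873/6162, b=Δ3−h3·(2M3+M4)/6=17323/6162
seg 4: a=5, c=M4/2=-8969/2054, d=(M5−M4)/(6·1)=8969/6162, b=Δ4−h4·(2M4+M5)/6=-6436/3081
t_q=19/2 → seg 4, τ=1/2; S=5+-6436/3081·τ+-8969/2054·τ²+8969/6162·τ³=50049/16432

  seg 0: a=3 b=-7955/6162 c=0 d=-161/3081
  seg 1: a=0 b=-11819/6162 c=-322/1027 d=241/1422
  seg 2: a=-4 b=2393/3081 c=2489/2054 d=-1195/6162
  seg 3: a=4 b=17323/6162 c=-548/1027 d=-7873/6162
  seg 4: a=5 b=-6436/3081 c=-8969/2054 d=8969/6162
S(19/2) = 50049/16432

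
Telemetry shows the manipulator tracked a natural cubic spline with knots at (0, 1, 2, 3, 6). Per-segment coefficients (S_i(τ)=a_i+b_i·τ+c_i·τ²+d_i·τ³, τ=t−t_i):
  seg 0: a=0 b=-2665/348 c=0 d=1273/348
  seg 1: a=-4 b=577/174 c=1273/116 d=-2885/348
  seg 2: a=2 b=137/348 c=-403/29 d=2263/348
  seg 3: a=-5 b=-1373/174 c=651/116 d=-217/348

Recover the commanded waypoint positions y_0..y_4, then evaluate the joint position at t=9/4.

y_0=0 y_1=-4 y_2=2 y_3=-5 y_4=5
S(9/4) = 9885/7424

y_0 = S_0(0) = a_0 = 0
y_1 = S_1(0) = a_1 = -4
y_2 = S_2(0) = a_2 = 2
y_3 = S_3(0) = a_3 = -5
y_4 = S_3(3) = 5
t_q=9/4 is in segment 2 (τ=1/4); S_2(τ)=9885/7424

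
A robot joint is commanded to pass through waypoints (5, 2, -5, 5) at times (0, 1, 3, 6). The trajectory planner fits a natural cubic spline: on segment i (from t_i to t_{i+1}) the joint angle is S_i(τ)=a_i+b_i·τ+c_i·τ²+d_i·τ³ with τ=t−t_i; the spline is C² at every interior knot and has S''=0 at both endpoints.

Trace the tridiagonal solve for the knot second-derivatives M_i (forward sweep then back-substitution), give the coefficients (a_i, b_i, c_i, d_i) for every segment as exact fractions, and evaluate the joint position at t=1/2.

Δ: Δ0=-3, Δ1=-7/2, Δ2=10/3
row 1: diag=6, rhs=-3; c'=1/3, d'=-1/2
row 2: denom=10−2·1/3=28/3; d'=(41−2·-1/2)/(28/3)=9/2
back: M2=9/2
back: M1=-1/2−1/3·9/2=-2
M: M0=0, M1=-2, M2=9/2, M3=0
seg 0: a=5, c=M0/2=0, d=(M1−M0)/(6·1)=-1/3, b=Δ0−h0·(2M0+M1)/6=-8/3
seg 1: a=2, c=M1/2=-1, d=(M2−M1)/(6·2)=13/24, b=Δ1−h1·(2M1+M2)/6=-11/3
seg 2: a=-5, c=M2/2=9/4, d=(M3−M2)/(6·3)=-1/4, b=Δ2−h2·(2M2+M3)/6=-7/6
t_q=1/2 → seg 0, τ=1/2; S=5+-8/3·τ+0·τ²+-1/3·τ³=29/8

  seg 0: a=5 b=-8/3 c=0 d=-1/3
  seg 1: a=2 b=-11/3 c=-1 d=13/24
  seg 2: a=-5 b=-7/6 c=9/4 d=-1/4
S(1/2) = 29/8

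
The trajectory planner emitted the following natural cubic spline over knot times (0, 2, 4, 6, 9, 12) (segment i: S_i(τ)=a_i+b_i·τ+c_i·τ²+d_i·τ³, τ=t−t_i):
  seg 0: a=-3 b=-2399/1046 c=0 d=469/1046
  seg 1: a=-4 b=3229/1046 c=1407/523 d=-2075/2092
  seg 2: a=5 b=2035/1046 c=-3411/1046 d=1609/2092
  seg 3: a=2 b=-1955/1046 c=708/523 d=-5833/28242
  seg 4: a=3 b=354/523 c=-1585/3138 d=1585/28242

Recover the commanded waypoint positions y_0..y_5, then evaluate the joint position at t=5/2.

y_0=-3 y_1=-4 y_2=5 y_3=2 y_4=3 y_5=2
S(5/2) = -31931/16736

y_0 = S_0(0) = a_0 = -3
y_1 = S_1(0) = a_1 = -4
y_2 = S_2(0) = a_2 = 5
y_3 = S_3(0) = a_3 = 2
y_4 = S_4(0) = a_4 = 3
y_5 = S_4(3) = 2
t_q=5/2 is in segment 1 (τ=1/2); S_1(τ)=-31931/16736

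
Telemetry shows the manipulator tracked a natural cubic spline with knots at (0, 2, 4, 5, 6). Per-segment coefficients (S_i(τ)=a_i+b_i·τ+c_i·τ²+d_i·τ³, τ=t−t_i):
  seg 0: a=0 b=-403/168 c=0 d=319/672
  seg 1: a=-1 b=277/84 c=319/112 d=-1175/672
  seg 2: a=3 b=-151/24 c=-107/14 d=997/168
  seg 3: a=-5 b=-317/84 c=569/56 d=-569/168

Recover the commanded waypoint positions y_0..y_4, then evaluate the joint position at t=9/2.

y_0 = S_0(0) = a_0 = 0
y_1 = S_1(0) = a_1 = -1
y_2 = S_2(0) = a_2 = 3
y_3 = S_3(0) = a_3 = -5
y_4 = S_3(1) = -2
t_q=9/2 is in segment 2 (τ=1/2); S_2(τ)=-589/448

y_0=0 y_1=-1 y_2=3 y_3=-5 y_4=-2
S(9/2) = -589/448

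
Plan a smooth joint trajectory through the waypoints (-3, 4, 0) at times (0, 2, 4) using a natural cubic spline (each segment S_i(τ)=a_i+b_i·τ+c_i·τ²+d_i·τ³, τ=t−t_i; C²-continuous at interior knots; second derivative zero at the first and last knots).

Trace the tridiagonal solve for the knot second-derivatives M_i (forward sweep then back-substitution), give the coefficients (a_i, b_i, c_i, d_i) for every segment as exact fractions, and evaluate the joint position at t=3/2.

Δ: Δ0=7/2, Δ1=-2
row 1: diag=8, rhs=-33; c'=1/4, d'=-33/8
back: M1=-33/8
M: M0=0, M1=-33/8, M2=0
seg 0: a=-3, c=M0/2=0, d=(M1−M0)/(6·2)=-11/32, b=Δ0−h0·(2M0+M1)/6=39/8
seg 1: a=4, c=M1/2=-33/16, d=(M2−M1)/(6·2)=11/32, b=Δ1−h1·(2M1+M2)/6=3/4
t_q=3/2 → seg 0, τ=3/2; S=-3+39/8·τ+0·τ²+-11/32·τ³=807/256

  seg 0: a=-3 b=39/8 c=0 d=-11/32
  seg 1: a=4 b=3/4 c=-33/16 d=11/32
S(3/2) = 807/256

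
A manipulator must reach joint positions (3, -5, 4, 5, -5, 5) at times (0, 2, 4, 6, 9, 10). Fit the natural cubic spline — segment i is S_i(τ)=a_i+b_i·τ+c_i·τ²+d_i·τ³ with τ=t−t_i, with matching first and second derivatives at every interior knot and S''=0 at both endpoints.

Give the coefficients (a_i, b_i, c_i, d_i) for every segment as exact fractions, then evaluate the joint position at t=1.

  seg 0: a=3 b=-19274/3003 c=0 d=3631/6006
  seg 1: a=-5 b=2512/3003 c=3631/1001 d=-21569/24024
  seg 2: a=4 b=3923/858 c=-7045/4004 d=-3323/24024
  seg 3: a=5 b=-953/231 c=-2592/1001 d=779/819
  seg 4: a=-5 b=18076/3003 c=5977/1001 d=-5977/3003
S(1) = -5633/2002

Δ: Δ0=-4, Δ1=9/2, Δ2=1/2, Δ3=-10/3, Δ4=10
row 1: diag=8, rhs=51; c'=1/4, d'=51/8
row 2: denom=8−2·1/4=15/2; d'=(-24−2·51/8)/(15/2)=-49/10
row 3: denom=10−2·4/15=142/15; d'=(-23−2·-49/10)/(142/15)=-99/71
row 4: denom=8−3·45/142=1001/142; d'=(80−3·-99/71)/(1001/142)=11954/1001
back: M4=11954/1001
back: M3=-99/71−45/142·11954/1001=-5184/1001
back: M2=-49/10−4/15·-5184/1001=-7045/2002
back: M1=51/8−1/4·-7045/2002=7262/1001
M: M0=0, M1=7262/1001, M2=-7045/2002, M3=-5184/1001, M4=11954/1001, M5=0
seg 0: a=3, c=M0/2=0, d=(M1−M0)/(6·2)=3631/6006, b=Δ0−h0·(2M0+M1)/6=-19274/3003
seg 1: a=-5, c=M1/2=3631/1001, d=(M2−M1)/(6·2)=-21569/24024, b=Δ1−h1·(2M1+M2)/6=2512/3003
seg 2: a=4, c=M2/2=-7045/4004, d=(M3−M2)/(6·2)=-3323/24024, b=Δ2−h2·(2M2+M3)/6=3923/858
seg 3: a=5, c=M3/2=-2592/1001, d=(M4−M3)/(6·3)=779/819, b=Δ3−h3·(2M3+M4)/6=-953/231
seg 4: a=-5, c=M4/2=5977/1001, d=(M5−M4)/(6·1)=-5977/3003, b=Δ4−h4·(2M4+M5)/6=18076/3003
t_q=1 → seg 0, τ=1; S=3+-19274/3003·τ+0·τ²+3631/6006·τ³=-5633/2002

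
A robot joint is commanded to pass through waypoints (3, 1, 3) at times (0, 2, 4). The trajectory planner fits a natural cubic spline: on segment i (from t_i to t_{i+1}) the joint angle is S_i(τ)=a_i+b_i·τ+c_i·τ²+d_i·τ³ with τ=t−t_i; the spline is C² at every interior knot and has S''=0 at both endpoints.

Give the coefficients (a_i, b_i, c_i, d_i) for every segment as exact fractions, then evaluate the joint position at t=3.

  seg 0: a=3 b=-3/2 c=0 d=1/8
  seg 1: a=1 b=0 c=3/4 d=-1/8
S(3) = 13/8

Δ: Δ0=-1, Δ1=1
row 1: diag=8, rhs=12; c'=1/4, d'=3/2
back: M1=3/2
M: M0=0, M1=3/2, M2=0
seg 0: a=3, c=M0/2=0, d=(M1−M0)/(6·2)=1/8, b=Δ0−h0·(2M0+M1)/6=-3/2
seg 1: a=1, c=M1/2=3/4, d=(M2−M1)/(6·2)=-1/8, b=Δ1−h1·(2M1+M2)/6=0
t_q=3 → seg 1, τ=1; S=1+0·τ+3/4·τ²+-1/8·τ³=13/8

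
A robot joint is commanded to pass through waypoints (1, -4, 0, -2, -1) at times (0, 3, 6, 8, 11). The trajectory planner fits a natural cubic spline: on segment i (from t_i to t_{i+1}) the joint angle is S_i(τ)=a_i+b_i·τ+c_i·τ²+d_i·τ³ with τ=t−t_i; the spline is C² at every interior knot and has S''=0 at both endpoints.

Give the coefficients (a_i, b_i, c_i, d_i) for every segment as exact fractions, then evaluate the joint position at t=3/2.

  seg 0: a=1 b=-478/177 c=0 d=61/531
  seg 1: a=-4 b=71/177 c=61/59 d=-128/531
  seg 2: a=0 b=17/177 c=-67/59 d=52/177
  seg 3: a=-2 b=-163/177 c=37/59 d=-37/531
S(3/2) = -1257/472

Δ: Δ0=-5/3, Δ1=4/3, Δ2=-1, Δ3=1/3
row 1: diag=12, rhs=18; c'=1/4, d'=3/2
row 2: denom=10−3·1/4=37/4; d'=(-14−3·3/2)/(37/4)=-2
row 3: denom=10−2·8/37=354/37; d'=(8−2·-2)/(354/37)=74/59
back: M3=74/59
back: M2=-2−8/37·74/59=-134/59
back: M1=3/2−1/4·-134/59=122/59
M: M0=0, M1=122/59, M2=-134/59, M3=74/59, M4=0
seg 0: a=1, c=M0/2=0, d=(M1−M0)/(6·3)=61/531, b=Δ0−h0·(2M0+M1)/6=-478/177
seg 1: a=-4, c=M1/2=61/59, d=(M2−M1)/(6·3)=-128/531, b=Δ1−h1·(2M1+M2)/6=71/177
seg 2: a=0, c=M2/2=-67/59, d=(M3−M2)/(6·2)=52/177, b=Δ2−h2·(2M2+M3)/6=17/177
seg 3: a=-2, c=M3/2=37/59, d=(M4−M3)/(6·3)=-37/531, b=Δ3−h3·(2M3+M4)/6=-163/177
t_q=3/2 → seg 0, τ=3/2; S=1+-478/177·τ+0·τ²+61/531·τ³=-1257/472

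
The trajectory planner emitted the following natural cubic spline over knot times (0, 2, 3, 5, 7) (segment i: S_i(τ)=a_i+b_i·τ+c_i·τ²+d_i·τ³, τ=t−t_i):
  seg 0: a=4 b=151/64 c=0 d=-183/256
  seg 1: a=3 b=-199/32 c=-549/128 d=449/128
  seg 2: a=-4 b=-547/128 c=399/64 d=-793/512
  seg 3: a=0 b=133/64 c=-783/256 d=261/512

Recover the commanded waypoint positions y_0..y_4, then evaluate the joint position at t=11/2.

y_0 = S_0(0) = a_0 = 4
y_1 = S_1(0) = a_1 = 3
y_2 = S_2(0) = a_2 = -4
y_3 = S_3(0) = a_3 = 0
y_4 = S_3(2) = -4
t_q=11/2 is in segment 3 (τ=1/2); S_3(τ)=1385/4096

y_0=4 y_1=3 y_2=-4 y_3=0 y_4=-4
S(11/2) = 1385/4096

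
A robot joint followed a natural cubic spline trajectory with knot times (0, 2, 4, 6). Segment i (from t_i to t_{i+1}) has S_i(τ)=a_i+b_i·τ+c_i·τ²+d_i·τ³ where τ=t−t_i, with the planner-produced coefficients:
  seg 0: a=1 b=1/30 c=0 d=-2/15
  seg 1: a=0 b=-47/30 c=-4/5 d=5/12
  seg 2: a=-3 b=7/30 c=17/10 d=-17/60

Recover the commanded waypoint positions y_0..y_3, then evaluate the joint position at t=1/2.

y_0=1 y_1=0 y_2=-3 y_3=2
S(1/2) = 1

y_0 = S_0(0) = a_0 = 1
y_1 = S_1(0) = a_1 = 0
y_2 = S_2(0) = a_2 = -3
y_3 = S_2(2) = 2
t_q=1/2 is in segment 0 (τ=1/2); S_0(τ)=1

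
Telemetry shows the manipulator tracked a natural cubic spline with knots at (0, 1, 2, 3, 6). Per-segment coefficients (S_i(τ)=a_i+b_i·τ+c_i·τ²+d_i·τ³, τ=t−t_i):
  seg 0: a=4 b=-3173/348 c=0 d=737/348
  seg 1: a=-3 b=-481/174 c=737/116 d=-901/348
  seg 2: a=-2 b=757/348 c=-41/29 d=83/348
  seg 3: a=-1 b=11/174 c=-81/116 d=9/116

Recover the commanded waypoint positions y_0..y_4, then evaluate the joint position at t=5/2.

y_0 = S_0(0) = a_0 = 4
y_1 = S_1(0) = a_1 = -3
y_2 = S_2(0) = a_2 = -2
y_3 = S_3(0) = a_3 = -1
y_4 = S_3(3) = -5
t_q=5/2 is in segment 2 (τ=1/2); S_2(τ)=-1147/928

y_0=4 y_1=-3 y_2=-2 y_3=-1 y_4=-5
S(5/2) = -1147/928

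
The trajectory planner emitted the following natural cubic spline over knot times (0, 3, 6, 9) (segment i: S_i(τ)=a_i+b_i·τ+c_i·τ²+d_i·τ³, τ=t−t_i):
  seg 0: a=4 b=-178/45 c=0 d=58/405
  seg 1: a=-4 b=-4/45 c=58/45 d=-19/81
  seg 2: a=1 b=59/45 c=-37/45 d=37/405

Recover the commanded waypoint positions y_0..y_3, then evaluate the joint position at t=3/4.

y_0 = S_0(0) = a_0 = 4
y_1 = S_1(0) = a_1 = -4
y_2 = S_2(0) = a_2 = 1
y_3 = S_2(3) = 0
t_q=3/4 is in segment 0 (τ=3/4); S_0(τ)=35/32

y_0=4 y_1=-4 y_2=1 y_3=0
S(3/4) = 35/32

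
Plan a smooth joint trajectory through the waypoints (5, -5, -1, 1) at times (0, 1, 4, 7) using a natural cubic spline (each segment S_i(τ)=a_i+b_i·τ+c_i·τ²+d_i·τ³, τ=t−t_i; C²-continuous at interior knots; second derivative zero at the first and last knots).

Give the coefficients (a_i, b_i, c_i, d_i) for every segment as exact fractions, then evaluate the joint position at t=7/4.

  seg 0: a=5 b=-336/29 c=0 d=46/29
  seg 1: a=-5 b=-198/29 c=138/29 d=-532/783
  seg 2: a=-1 b=98/29 c=-118/87 d=118/783
S(7/4) = -3587/464

Δ: Δ0=-10, Δ1=4/3, Δ2=2/3
row 1: diag=8, rhs=68; c'=3/8, d'=17/2
row 2: denom=12−3·3/8=87/8; d'=(-4−3·17/2)/(87/8)=-236/87
back: M2=-236/87
back: M1=17/2−3/8·-236/87=276/29
M: M0=0, M1=276/29, M2=-236/87, M3=0
seg 0: a=5, c=M0/2=0, d=(M1−M0)/(6·1)=46/29, b=Δ0−h0·(2M0+M1)/6=-336/29
seg 1: a=-5, c=M1/2=138/29, d=(M2−M1)/(6·3)=-532/783, b=Δ1−h1·(2M1+M2)/6=-198/29
seg 2: a=-1, c=M2/2=-118/87, d=(M3−M2)/(6·3)=118/783, b=Δ2−h2·(2M2+M3)/6=98/29
t_q=7/4 → seg 1, τ=3/4; S=-5+-198/29·τ+138/29·τ²+-532/783·τ³=-3587/464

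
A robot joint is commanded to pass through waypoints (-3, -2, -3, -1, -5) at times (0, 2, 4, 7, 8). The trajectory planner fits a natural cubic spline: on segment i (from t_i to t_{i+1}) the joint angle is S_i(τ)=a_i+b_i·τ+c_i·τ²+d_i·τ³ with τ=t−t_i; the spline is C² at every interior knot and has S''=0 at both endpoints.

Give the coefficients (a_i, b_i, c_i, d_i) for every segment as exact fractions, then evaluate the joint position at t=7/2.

Δ: Δ0=1/2, Δ1=-1/2, Δ2=2/3, Δ3=-4
row 1: diag=8, rhs=-6; c'=1/4, d'=-3/4
row 2: denom=10−2·1/4=19/2; d'=(7−2·-3/4)/(19/2)=17/19
row 3: denom=8−3·6/19=134/19; d'=(-28−3·17/19)/(134/19)=-583/134
back: M3=-583/134
back: M2=17/19−6/19·-583/134=152/67
back: M1=-3/4−1/4·152/67=-353/268
M: M0=0, M1=-353/268, M2=152/67, M3=-583/134, M4=0
seg 0: a=-3, c=M0/2=0, d=(M1−M0)/(6·2)=-353/3216, b=Δ0−h0·(2M0+M1)/6=755/804
seg 1: a=-2, c=M1/2=-353/536, d=(M2−M1)/(6·2)=961/3216, b=Δ1−h1·(2M1+M2)/6=-76/201
seg 2: a=-3, c=M2/2=76/67, d=(M3−M2)/(6·3)=-887/2412, b=Δ2−h2·(2M2+M3)/6=461/804
seg 3: a=-1, c=M3/2=-583/268, d=(M4−M3)/(6·1)=583/804, b=Δ3−h3·(2M3+M4)/6=-1025/402
t_q=7/2 → seg 1, τ=3/2; S=-2+-76/201·τ+-353/536·τ²+961/3216·τ³=-26075/8576

  seg 0: a=-3 b=755/804 c=0 d=-353/3216
  seg 1: a=-2 b=-76/201 c=-353/536 d=961/3216
  seg 2: a=-3 b=461/804 c=76/67 d=-887/2412
  seg 3: a=-1 b=-1025/402 c=-583/268 d=583/804
S(7/2) = -26075/8576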